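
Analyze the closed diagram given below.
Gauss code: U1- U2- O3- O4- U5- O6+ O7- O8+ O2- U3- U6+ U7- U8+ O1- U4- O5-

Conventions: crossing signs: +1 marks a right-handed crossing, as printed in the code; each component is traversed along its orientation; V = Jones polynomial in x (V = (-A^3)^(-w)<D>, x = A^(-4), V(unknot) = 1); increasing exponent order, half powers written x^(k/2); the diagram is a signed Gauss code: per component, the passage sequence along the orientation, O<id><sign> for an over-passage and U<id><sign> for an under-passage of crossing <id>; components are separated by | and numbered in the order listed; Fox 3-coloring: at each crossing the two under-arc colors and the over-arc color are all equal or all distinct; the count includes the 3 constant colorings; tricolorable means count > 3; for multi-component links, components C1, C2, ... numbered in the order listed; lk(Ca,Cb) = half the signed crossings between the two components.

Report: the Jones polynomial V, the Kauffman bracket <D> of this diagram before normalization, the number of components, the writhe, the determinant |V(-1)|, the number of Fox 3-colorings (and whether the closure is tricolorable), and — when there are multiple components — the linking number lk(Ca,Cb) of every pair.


V(x) = -x^-6 + x^-5 - x^-4 + 2x^-3 - x^-2 + x^-1
bracket: A^-8 - A^-4 + 2 - A^4 + A^8 - A^12, w = -4
1 component, writhe -4, over 8 crossings
det 7, colorings 3 of 3^8 — not tricolorable
observation: w = -4 shifts under R1 moves; the (-A^3)^(4) factor cancels that in V


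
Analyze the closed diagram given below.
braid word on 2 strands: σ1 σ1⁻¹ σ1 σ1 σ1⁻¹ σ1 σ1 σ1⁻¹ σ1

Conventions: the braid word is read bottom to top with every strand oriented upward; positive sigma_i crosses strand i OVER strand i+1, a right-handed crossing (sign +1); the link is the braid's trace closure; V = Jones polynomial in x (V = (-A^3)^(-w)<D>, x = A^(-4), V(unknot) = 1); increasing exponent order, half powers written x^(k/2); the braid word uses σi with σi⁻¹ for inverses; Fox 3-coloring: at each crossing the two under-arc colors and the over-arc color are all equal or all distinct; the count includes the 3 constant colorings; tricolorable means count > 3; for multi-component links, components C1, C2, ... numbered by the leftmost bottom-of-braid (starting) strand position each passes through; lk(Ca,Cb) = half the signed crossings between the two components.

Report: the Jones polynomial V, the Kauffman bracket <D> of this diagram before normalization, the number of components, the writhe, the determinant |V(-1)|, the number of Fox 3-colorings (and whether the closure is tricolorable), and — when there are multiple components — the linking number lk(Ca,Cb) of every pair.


Jones polynomial: V(x) = x + x^3 - x^4
<D> = A^-7 - A^-3 - A^5; writhe +3
components 1, writhe +3 (9 crossings)
3-colorings: 9 of 3^9, det 3 — tricolorable
note: |V(-1)| = 3: so tricolorable, since 3 divides 3


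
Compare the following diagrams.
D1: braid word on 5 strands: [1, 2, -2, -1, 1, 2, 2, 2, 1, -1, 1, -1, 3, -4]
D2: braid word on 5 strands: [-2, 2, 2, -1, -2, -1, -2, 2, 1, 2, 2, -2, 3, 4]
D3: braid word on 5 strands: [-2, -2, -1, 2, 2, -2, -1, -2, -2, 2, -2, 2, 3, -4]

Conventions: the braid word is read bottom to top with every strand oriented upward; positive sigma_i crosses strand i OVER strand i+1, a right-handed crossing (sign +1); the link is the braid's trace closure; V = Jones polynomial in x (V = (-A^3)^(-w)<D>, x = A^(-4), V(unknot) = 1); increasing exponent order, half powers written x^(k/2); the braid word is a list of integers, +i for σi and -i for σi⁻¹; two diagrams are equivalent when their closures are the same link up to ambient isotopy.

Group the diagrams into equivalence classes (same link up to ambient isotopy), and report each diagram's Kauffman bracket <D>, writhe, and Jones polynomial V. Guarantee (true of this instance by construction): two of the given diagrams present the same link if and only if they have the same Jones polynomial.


classes: {D1} | {D2} | {D3}
V(D1) = x + x^3 - x^4  [14 crossings, <D> = -A^-4 + 1 + A^8, w = +4]
V(D2) = 1  [14 crossings, <D> = A^6, w = +2]
V(D3) = -x^-6 + x^-5 - x^-4 + 2x^-3 - x^-2 + x^-1  (w -4, c 14, <D> = A^-8 - A^-4 + 2 - A^4 + A^8 - A^12)
insight: 3 values of V(x) split the 3 diagrams


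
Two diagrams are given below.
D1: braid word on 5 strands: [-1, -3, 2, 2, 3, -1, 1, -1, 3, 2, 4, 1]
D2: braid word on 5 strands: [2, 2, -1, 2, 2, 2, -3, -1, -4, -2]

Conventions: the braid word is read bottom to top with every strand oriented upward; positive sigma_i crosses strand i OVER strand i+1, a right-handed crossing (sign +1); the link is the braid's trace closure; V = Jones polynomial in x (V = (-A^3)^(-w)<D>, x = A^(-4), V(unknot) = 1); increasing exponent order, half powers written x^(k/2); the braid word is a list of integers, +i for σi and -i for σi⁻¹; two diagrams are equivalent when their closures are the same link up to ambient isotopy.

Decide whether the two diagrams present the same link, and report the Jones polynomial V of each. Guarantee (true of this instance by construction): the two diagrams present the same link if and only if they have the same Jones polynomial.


same link: no
V(D1) = x - x^2 + 2x^3 - x^4 + x^5 - x^6  [12 crossings, <D> = -A^-12 + A^-8 - A^-4 + 2 - A^4 + A^8, w = +4]
V(D2) = x^-1 - 1 + 2x - 2x^2 + 2x^3 - 2x^4 + x^5  (w 0, c 10, <D> = A^-20 - 2A^-16 + 2A^-12 - 2A^-8 + 2A^-4 - 1 + A^4)
note: comparing 2 Jones polynomials yields 2 groups


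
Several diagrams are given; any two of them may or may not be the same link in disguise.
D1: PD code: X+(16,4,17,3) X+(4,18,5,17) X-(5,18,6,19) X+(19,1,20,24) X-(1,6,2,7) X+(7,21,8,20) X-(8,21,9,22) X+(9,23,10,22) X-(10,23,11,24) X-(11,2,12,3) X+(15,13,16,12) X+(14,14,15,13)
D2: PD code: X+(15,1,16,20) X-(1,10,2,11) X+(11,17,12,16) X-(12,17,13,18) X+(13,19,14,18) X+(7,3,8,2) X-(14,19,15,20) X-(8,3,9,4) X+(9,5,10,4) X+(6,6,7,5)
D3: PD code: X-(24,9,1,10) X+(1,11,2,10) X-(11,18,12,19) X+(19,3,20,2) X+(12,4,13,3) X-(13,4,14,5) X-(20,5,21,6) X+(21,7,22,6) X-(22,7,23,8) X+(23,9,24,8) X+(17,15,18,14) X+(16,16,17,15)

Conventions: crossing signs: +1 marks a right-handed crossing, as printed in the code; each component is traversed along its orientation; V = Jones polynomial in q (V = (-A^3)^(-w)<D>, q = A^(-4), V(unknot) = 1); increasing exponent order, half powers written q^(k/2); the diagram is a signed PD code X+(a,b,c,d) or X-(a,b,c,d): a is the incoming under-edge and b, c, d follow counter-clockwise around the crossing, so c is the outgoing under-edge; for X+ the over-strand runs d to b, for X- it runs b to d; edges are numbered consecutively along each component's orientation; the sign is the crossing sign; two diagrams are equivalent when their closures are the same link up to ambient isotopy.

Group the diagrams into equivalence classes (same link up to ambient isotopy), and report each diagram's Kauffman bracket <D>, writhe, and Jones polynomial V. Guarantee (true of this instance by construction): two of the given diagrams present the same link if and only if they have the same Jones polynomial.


equivalence classes: {D1, D2, D3}
D1 (bracket A^6; 12 crossings at w = +2): V = 1
D2 (bracket A^6; 10 crossings at w = +2): V = 1
D3 (bracket A^6; 12 crossings at w = +2): V = 1
key observation: all 3 diagrams share one V(q), hence one class


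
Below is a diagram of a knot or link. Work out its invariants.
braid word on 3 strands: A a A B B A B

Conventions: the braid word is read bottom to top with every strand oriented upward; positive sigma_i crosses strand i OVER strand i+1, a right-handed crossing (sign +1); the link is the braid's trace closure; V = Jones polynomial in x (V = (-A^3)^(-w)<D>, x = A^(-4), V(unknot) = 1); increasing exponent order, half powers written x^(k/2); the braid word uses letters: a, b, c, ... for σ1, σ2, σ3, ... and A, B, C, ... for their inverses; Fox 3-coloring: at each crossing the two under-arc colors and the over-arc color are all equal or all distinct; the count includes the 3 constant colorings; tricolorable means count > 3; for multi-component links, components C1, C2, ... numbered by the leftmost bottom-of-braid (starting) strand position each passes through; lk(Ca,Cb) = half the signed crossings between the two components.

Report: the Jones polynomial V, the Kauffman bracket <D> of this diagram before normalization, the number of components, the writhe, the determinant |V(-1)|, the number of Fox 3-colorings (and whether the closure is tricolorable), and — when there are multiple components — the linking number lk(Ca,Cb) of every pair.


V = -x^(-11/2) + x^(-9/2) - x^(-7/2) - x^(-3/2)
<D> = A^-9 + A^-1 - A^3 + A^7 (w = -5)
2 components over 7 crossings, w = -5
lk(C1,C2): -2
3 Fox colorings among 3^7, |V(-1)| = 4: not tricolorable
why: the span of V is 4, within the link bound 7 + 2 - 1


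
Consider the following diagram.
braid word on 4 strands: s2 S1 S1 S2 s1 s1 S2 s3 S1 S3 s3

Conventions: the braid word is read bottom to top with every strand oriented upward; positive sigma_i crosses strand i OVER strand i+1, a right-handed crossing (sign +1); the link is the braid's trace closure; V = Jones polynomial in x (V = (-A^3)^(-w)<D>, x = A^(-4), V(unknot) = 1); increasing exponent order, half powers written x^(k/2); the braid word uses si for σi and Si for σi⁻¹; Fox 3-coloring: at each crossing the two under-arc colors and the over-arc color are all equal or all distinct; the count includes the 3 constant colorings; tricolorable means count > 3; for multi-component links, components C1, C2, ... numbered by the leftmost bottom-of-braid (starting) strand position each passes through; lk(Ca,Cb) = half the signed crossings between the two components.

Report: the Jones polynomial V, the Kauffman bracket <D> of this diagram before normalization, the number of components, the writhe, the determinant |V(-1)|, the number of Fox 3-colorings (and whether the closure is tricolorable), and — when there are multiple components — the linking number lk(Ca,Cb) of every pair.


Jones polynomial: V(x) = -x^-5 + x^-4 - x^-3 + 2x^-2 - x^-1 + 2 - x
<D> = A^-7 - 2A^-3 + A - 2A^5 + A^9 - A^13 + A^17; writhe -1
components 1, writhe -1 (11 crossings)
3-colorings: 9 of 3^11, det 9 — tricolorable
note: the word shrinks to σ2 σ1⁻¹ σ1⁻¹ σ2⁻¹ σ1 σ1 σ2⁻¹ σ3 σ1⁻¹ after cancelling


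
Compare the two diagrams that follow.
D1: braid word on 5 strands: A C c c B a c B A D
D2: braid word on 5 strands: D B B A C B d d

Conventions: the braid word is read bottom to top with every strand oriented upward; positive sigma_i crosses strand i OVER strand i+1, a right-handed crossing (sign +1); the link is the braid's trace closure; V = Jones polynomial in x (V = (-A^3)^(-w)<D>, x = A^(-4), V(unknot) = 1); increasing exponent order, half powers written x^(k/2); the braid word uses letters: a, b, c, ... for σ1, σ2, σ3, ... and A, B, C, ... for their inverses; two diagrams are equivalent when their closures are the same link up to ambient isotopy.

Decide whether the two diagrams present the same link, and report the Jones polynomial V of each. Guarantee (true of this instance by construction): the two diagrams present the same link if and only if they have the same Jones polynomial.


same link: no
V(D1) = x^-4 - x^-3 + x^-2 - 2x^-1 + 2 - x + x^2  [10 crossings, <D> = A^-14 - A^-10 + 2A^-6 - 2A^-2 + A^2 - A^6 + A^10, w = -2]
V(D2) = -x^-4 + x^-3 + x^-1  (w -4, c 8, <D> = A^-8 + 1 - A^4)
note: V(x) takes 2 values over 2 diagrams, fixing the grouping


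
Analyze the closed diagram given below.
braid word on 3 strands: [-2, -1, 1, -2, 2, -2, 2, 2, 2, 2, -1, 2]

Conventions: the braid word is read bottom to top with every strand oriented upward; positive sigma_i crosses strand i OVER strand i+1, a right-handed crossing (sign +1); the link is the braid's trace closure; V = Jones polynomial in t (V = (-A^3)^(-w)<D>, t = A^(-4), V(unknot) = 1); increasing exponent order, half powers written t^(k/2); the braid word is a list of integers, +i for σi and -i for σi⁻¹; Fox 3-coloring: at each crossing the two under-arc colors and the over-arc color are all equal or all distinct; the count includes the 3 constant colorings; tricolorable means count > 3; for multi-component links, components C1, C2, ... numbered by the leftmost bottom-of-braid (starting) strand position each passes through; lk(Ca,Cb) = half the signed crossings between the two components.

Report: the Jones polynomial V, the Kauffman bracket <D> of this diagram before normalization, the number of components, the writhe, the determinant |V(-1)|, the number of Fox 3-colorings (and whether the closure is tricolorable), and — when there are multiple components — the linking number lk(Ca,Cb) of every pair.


V = t + t^3 - t^4
<D> = -A^-10 + A^-6 + A^2 (w = +2)
1 component over 12 crossings, w = +2
9 Fox colorings among 3^12, |V(-1)| = 3: tricolorable
why: the span of V is 3, forcing >= 3 crossings in any diagram


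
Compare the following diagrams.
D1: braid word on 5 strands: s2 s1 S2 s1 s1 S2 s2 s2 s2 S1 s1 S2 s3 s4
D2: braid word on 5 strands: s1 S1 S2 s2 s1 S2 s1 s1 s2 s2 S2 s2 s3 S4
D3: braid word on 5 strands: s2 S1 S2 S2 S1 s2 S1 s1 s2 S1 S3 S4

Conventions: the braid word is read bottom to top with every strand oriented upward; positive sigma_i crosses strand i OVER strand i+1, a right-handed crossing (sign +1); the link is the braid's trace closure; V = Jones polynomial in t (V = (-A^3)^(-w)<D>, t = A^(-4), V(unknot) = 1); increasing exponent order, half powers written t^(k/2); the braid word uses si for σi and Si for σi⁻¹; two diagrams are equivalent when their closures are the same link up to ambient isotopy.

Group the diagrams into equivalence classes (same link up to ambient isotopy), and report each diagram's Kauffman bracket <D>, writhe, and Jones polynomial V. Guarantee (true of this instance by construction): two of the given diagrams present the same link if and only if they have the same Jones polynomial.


equivalence classes: {D1, D2} | {D3}
D1 (bracket -A^-6 + A^-2 - A^2 + 2A^6 - A^10 + A^14; 14 crossings at w = +6): V = t - t^2 + 2t^3 - t^4 + t^5 - t^6
D2 (bracket -A^-12 + A^-8 - A^-4 + 2 - A^4 + A^8; 14 crossings at w = +4): V = t - t^2 + 2t^3 - t^4 + t^5 - t^6
V(D3) = -t^-5 + t^-4 - t^-3 + 2t^-2 - t^-1 + 2 - t  [12 crossings, <D> = -A^-16 + 2A^-12 - A^-8 + 2A^-4 - 1 + A^4 - A^8, w = -4]
key observation: 2 classes among 3 diagrams; unequal V(t) rules out equality


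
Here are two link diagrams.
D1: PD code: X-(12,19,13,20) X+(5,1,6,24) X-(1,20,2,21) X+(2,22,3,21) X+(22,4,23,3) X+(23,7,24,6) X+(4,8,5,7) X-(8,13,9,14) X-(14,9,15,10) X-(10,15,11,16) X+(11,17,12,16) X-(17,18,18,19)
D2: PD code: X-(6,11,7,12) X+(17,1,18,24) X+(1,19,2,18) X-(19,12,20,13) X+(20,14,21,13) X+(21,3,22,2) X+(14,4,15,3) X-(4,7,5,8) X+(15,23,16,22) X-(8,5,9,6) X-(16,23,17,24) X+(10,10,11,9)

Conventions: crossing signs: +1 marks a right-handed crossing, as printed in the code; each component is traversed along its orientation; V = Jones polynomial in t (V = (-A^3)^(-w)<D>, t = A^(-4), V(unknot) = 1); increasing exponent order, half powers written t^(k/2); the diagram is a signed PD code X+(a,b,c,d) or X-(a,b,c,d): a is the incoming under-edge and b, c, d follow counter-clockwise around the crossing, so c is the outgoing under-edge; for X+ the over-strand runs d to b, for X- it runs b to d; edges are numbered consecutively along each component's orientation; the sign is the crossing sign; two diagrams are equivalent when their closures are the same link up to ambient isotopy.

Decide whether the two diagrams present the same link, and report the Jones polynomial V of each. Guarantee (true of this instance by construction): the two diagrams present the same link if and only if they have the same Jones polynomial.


equivalent: yes
D1 (bracket -A^-12 + A^-8 - A^-4 + 3 - A^4 + A^8 - A^12; 12 crossings at w = 0): V = -t^-3 + t^-2 - t^-1 + 3 - t + t^2 - t^3
D2 (bracket -A^-6 + A^-2 - A^2 + 3A^6 - A^10 + A^14 - A^18; 12 crossings at w = +2): V = -t^-3 + t^-2 - t^-1 + 3 - t + t^2 - t^3
key observation: all 2 diagrams share one V(t), hence one class


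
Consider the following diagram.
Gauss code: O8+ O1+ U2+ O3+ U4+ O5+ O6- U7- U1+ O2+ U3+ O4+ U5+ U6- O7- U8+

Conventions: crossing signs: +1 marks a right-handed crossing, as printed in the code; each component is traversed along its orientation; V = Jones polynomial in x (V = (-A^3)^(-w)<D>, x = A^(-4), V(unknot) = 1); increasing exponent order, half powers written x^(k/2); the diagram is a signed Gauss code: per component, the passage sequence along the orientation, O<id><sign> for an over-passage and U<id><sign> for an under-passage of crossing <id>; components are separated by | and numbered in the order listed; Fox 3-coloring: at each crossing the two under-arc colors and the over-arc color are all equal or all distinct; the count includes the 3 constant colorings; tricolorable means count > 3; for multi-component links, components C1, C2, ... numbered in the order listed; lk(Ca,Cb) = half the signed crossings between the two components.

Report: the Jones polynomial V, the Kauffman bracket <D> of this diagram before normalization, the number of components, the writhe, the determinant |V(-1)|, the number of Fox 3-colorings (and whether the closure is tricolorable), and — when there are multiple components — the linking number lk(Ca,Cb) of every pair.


V(x) = x + x^3 - x^4
bracket: -A^-4 + 1 + A^8, w = +4
1 component, writhe +4, over 8 crossings
det 3, colorings 9 of 3^8 — tricolorable
observation: V spans 3 powers of x: at least 3 crossings in any diagram


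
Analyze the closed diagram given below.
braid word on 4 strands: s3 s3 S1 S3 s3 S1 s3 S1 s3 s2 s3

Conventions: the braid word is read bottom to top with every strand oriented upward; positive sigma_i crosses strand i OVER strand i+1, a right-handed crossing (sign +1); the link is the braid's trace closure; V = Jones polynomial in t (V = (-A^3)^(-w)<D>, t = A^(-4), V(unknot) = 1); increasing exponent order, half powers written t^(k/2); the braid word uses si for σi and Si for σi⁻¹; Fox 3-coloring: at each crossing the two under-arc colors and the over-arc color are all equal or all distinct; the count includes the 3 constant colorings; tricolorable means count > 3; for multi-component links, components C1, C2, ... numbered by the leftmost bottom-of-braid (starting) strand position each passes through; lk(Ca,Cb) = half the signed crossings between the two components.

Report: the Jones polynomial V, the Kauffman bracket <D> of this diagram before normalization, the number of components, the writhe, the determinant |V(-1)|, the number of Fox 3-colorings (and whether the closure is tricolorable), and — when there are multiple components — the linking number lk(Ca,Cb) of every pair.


V(t) = -t^-2 + t^-1 - 1 + 3t - 2t^2 + 3t^3 - 2t^4 + t^5 - t^6
bracket: A^-15 - A^-11 + 2A^-7 - 3A^-3 + 2A - 3A^5 + A^9 - A^13 + A^17, w = +3
1 component, writhe +3, over 11 crossings
det 15, colorings 9 of 3^11 — tricolorable
observation: free reduction leaves σ3 σ3 σ1⁻¹ σ1⁻¹ σ3 σ1⁻¹ σ3 σ2 σ3 of the original 11 letters


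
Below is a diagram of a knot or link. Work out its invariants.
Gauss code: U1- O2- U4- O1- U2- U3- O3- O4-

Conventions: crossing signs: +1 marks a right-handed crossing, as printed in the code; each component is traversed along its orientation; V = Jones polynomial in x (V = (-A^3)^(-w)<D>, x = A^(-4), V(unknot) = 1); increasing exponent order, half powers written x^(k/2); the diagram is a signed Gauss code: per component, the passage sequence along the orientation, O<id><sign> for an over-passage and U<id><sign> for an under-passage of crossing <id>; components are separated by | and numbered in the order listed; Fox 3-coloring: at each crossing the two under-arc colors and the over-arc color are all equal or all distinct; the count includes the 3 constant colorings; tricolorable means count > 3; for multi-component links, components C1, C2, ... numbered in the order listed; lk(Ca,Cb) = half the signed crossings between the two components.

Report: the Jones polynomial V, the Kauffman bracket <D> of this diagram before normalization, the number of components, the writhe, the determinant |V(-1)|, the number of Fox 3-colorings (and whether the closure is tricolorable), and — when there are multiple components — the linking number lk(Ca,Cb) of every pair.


V(x) = -x^-4 + x^-3 + x^-1
bracket: A^-8 + 1 - A^4, w = -4
1 component, writhe -4, over 4 crossings
det 3, colorings 9 of 3^4 — tricolorable
observation: w = -4 shifts under R1 moves; the (-A^3)^(4) factor cancels that in V


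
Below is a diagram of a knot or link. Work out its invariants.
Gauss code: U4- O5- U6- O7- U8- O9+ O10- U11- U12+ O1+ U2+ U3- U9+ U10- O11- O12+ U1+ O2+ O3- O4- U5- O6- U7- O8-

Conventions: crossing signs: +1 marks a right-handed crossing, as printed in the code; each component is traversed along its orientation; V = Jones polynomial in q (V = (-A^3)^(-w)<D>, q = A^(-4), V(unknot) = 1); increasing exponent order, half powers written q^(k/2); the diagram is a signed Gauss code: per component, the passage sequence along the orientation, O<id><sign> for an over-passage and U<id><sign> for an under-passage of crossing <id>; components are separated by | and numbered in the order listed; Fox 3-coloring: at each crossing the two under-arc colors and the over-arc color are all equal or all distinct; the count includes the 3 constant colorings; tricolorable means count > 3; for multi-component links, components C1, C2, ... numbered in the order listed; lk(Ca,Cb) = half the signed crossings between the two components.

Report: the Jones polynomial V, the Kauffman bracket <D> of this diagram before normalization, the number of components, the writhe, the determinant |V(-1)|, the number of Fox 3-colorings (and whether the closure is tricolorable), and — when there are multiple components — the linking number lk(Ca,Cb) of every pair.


V(q) = -q^-7 + q^-6 - q^-5 + q^-4 + q^-2
bracket: A^-4 + A^4 - A^8 + A^12 - A^16, w = -4
1 component, writhe -4, over 12 crossings
det 5, colorings 3 of 3^12 — not tricolorable
observation: det 5 = |V(-1)|; not divisible by 3, so not tricolorable


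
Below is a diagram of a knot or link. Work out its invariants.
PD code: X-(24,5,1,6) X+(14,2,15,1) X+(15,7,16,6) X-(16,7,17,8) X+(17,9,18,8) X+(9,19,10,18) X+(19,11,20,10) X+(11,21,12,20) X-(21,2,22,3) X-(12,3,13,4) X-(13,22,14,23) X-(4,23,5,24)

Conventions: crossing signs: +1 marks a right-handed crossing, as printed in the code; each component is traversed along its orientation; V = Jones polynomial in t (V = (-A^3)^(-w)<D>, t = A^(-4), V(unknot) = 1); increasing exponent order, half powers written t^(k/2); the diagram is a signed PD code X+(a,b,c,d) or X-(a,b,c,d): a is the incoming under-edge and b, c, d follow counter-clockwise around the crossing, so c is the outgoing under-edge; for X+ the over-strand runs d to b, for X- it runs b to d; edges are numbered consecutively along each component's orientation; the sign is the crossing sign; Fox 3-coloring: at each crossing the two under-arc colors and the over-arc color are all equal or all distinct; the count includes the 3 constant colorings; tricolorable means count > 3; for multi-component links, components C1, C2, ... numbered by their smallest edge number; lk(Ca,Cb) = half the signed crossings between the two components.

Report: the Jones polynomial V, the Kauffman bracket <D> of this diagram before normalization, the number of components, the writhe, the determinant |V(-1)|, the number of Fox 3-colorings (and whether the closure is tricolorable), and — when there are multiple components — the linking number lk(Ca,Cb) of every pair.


V = -t^-3 + t^-2 - t^-1 + 3 - t + t^2 - t^3
<D> = -A^-12 + A^-8 - A^-4 + 3 - A^4 + A^8 - A^12 (w = 0)
1 component over 12 crossings, w = 0
27 Fox colorings among 3^12, |V(-1)| = 9: tricolorable
why: det 9 = |V(-1)|; divisible by 3, so tricolorable


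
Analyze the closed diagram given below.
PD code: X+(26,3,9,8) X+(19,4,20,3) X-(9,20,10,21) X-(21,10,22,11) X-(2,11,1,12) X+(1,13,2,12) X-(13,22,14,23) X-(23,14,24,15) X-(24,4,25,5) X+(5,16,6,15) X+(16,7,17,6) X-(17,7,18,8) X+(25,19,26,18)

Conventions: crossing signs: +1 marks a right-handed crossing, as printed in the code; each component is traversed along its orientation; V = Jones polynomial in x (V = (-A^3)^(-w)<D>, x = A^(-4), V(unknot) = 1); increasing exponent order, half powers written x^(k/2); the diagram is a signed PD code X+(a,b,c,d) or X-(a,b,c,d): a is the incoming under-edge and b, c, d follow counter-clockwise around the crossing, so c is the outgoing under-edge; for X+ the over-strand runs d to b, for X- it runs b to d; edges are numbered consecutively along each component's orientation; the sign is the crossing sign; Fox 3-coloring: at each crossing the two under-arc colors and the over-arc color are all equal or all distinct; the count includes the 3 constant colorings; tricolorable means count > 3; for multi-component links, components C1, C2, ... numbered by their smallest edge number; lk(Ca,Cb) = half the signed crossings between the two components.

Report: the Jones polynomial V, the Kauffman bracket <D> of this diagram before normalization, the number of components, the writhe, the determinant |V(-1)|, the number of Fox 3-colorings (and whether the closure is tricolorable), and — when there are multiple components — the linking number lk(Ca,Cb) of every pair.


V(x) = -x^-4 + x^-1 + 2 + x + x^2
bracket: -A^-11 - A^-7 - 2A^-3 - A + A^13, w = -1
3 components, writhe -1, over 13 crossings
lk(C1,C2) = 0
linking number lk(C1,C3) = 0
lk(C2,C3): +1
det 0, colorings 27 of 3^13 — tricolorable
observation: w = -1 (over 13 crossings) is diagram-only; (-A^3)^(1) removes it from V


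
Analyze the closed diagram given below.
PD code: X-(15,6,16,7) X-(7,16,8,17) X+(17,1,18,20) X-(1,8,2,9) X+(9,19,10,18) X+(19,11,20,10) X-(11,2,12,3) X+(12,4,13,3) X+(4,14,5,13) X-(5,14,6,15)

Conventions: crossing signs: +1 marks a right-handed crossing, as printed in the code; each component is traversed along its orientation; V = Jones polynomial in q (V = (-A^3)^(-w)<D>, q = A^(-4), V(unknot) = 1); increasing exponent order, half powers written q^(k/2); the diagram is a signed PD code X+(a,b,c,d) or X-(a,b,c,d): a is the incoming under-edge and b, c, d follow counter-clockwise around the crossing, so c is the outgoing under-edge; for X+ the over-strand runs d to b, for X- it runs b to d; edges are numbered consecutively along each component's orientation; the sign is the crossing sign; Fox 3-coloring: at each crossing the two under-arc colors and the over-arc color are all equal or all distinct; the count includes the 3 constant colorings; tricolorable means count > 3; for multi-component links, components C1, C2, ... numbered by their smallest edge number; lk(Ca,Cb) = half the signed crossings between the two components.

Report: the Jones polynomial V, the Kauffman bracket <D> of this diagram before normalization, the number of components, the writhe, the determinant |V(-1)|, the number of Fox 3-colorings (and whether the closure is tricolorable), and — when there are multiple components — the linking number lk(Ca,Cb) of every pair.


V(q) = -q^-3 + 2q^-2 - 2q^-1 + 3 - 2q + 2q^2 - q^3
bracket: -A^-12 + 2A^-8 - 2A^-4 + 3 - 2A^4 + 2A^8 - A^12, w = 0
1 component, writhe 0, over 10 crossings
det 13, colorings 3 of 3^10 — not tricolorable
observation: w = 0 (over 10 crossings) is diagram-only; (-A^3)^(0) removes it from V


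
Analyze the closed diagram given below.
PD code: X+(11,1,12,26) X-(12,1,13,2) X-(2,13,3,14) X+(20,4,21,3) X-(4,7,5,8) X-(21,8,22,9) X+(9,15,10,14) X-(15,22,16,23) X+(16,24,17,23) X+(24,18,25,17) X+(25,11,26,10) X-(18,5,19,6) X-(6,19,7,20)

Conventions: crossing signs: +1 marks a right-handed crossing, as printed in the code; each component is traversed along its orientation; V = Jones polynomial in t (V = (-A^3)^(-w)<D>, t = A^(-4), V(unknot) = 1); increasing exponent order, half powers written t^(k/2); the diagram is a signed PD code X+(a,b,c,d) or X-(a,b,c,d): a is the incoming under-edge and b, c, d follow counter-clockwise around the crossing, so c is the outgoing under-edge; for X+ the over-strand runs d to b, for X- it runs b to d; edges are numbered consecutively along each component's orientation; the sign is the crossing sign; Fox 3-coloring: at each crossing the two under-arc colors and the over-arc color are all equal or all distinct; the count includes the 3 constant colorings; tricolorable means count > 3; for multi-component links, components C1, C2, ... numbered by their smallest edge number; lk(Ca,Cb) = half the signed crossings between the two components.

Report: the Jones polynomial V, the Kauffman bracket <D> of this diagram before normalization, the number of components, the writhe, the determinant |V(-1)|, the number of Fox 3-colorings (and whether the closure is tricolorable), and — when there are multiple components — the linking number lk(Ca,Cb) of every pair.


V(t) = -t^-4 + t^-3 + t^-1
bracket: -A - A^9 + A^13, w = -1
1 component, writhe -1, over 13 crossings
det 3, colorings 9 of 3^13 — tricolorable
observation: |V(-1)| = 3: so tricolorable, since 3 divides 3


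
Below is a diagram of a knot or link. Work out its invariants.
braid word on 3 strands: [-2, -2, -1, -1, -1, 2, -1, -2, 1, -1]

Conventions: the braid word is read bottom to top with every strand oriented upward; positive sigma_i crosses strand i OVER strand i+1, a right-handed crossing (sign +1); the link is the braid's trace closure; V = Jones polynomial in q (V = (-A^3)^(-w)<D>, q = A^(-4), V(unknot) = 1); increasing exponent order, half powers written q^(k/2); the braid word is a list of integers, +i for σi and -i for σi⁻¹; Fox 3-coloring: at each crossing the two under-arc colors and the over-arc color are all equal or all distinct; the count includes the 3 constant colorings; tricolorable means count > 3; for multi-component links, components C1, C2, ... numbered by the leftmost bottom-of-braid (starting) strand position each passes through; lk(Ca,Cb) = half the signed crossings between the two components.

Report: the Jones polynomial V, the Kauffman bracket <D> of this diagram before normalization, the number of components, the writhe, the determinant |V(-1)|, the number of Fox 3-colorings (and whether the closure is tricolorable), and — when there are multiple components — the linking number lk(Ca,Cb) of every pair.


V = -q^-9 + 2q^-8 - 3q^-7 + 3q^-6 - 3q^-5 + 3q^-4 - q^-3 + q^-2
<D> = A^-10 - A^-6 + 3A^-2 - 3A^2 + 3A^6 - 3A^10 + 2A^14 - A^18 (w = -6)
1 component over 10 crossings, w = -6
3 Fox colorings among 3^10, |V(-1)| = 17: not tricolorable
why: det 17 = |V(-1)|; not divisible by 3, so not tricolorable


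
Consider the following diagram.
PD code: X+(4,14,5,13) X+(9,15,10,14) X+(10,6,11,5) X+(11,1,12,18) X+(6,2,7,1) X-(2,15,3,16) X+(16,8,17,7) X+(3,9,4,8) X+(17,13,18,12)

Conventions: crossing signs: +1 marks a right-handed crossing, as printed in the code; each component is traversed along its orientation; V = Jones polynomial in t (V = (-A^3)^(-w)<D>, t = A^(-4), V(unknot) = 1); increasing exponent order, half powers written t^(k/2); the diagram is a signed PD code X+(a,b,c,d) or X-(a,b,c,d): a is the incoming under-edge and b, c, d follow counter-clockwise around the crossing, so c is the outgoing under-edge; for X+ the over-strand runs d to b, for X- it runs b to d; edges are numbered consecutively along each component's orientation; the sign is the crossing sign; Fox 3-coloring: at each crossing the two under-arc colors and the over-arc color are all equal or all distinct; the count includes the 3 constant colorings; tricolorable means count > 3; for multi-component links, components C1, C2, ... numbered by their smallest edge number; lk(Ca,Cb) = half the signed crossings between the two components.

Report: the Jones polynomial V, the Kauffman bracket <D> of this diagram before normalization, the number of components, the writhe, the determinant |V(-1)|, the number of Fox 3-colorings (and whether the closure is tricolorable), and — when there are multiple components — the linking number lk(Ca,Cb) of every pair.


V(t) = t^2 + t^4 - t^5 + t^6 - t^7
bracket: A^-7 - A^-3 + A - A^5 - A^13, w = +7
1 component, writhe +7, over 9 crossings
det 5, colorings 3 of 3^9 — not tricolorable
observation: w = +7 (over 9 crossings) is diagram-only; (-A^3)^(-7) removes it from V


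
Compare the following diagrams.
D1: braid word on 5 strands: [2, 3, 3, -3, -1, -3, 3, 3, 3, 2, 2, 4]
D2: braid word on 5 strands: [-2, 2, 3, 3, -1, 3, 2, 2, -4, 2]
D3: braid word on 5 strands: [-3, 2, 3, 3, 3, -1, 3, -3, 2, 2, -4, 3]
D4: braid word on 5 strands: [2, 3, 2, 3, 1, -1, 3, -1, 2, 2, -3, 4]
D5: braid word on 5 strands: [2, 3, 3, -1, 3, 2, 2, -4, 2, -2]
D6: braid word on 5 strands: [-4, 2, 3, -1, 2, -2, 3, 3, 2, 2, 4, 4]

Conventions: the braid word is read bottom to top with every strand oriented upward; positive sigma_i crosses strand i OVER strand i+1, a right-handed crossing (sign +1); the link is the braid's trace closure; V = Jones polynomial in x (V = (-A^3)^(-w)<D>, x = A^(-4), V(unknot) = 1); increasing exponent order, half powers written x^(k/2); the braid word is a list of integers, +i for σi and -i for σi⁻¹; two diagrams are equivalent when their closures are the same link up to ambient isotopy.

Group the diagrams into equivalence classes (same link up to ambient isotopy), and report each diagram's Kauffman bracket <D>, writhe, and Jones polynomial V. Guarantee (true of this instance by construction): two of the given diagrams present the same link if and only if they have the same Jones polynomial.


grouping into links: {D1, D2, D3, D4, D5, D6}
V(D1) = x^2 + 2x^4 - 2x^5 + x^6 - 2x^7 + x^8  (w +6, c 12, <D> = A^-14 - 2A^-10 + A^-6 - 2A^-2 + 2A^2 + A^10)
D2 (bracket A^-20 - 2A^-16 + A^-12 - 2A^-8 + 2A^-4 + A^4; 10 crossings at w = +4): V = x^2 + 2x^4 - 2x^5 + x^6 - 2x^7 + x^8
V(D3) = x^2 + 2x^4 - 2x^5 + x^6 - 2x^7 + x^8  (w +4, c 12, <D> = A^-20 - 2A^-16 + A^-12 - 2A^-8 + 2A^-4 + A^4)
D4 (bracket A^-14 - 2A^-10 + A^-6 - 2A^-2 + 2A^2 + A^10; 12 crossings at w = +6): V = x^2 + 2x^4 - 2x^5 + x^6 - 2x^7 + x^8
D5 (bracket A^-20 - 2A^-16 + A^-12 - 2A^-8 + 2A^-4 + A^4; 10 crossings at w = +4): V = x^2 + 2x^4 - 2x^5 + x^6 - 2x^7 + x^8
V(D6) = x^2 + 2x^4 - 2x^5 + x^6 - 2x^7 + x^8  (w +6, c 12, <D> = A^-14 - 2A^-10 + A^-6 - 2A^-2 + 2A^2 + A^10)
key observation: one V(x) for all 6 diagrams — one class (guaranteed)


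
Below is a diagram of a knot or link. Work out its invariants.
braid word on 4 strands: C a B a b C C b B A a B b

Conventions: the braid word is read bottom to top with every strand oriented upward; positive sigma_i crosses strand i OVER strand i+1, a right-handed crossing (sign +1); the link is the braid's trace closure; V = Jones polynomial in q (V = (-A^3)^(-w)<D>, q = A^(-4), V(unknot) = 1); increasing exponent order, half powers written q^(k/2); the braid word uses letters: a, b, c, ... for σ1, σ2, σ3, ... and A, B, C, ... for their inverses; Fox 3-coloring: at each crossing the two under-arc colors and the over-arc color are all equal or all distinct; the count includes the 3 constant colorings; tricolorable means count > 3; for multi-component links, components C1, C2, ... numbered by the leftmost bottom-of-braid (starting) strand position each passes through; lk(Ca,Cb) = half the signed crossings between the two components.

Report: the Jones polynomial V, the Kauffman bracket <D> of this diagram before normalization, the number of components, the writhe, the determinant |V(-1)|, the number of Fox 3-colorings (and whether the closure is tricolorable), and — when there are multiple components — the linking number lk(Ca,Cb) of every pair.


V = -q^-4 + q^-3 + q^-1
<D> = -A - A^9 + A^13 (w = -1)
1 component over 13 crossings, w = -1
9 Fox colorings among 3^13, |V(-1)| = 3: tricolorable
why: V spans 3 powers of q: at least 3 crossings in any diagram


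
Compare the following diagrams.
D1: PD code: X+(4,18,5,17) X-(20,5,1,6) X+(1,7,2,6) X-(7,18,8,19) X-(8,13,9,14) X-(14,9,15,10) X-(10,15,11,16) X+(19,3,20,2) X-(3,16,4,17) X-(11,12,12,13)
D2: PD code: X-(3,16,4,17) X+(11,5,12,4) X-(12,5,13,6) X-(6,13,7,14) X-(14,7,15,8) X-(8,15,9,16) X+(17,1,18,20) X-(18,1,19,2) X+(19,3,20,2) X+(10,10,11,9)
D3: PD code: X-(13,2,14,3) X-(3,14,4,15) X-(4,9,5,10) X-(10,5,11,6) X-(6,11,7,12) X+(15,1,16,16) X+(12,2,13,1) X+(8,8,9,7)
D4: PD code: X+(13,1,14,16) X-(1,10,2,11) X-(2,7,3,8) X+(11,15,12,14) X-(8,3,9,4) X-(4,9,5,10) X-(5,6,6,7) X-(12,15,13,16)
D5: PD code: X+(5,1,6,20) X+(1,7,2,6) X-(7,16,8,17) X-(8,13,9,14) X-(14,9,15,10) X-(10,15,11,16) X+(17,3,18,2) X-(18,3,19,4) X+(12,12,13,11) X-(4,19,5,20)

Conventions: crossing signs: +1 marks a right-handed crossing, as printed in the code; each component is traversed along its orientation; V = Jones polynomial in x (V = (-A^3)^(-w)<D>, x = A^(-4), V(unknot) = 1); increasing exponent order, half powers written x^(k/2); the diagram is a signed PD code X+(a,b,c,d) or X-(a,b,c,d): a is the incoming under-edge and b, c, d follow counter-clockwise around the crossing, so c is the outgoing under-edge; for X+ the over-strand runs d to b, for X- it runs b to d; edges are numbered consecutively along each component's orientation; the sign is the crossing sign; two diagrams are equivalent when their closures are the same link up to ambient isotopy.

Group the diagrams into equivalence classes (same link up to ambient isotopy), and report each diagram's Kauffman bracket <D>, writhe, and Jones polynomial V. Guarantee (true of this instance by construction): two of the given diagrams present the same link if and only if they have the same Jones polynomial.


grouping into links: {D1, D2, D3, D4, D5}
V(D1) = -x^-4 + x^-3 + x^-1  (w -4, c 10, <D> = A^-8 + 1 - A^4)
D2 (bracket A^-2 + A^6 - A^10; 10 crossings at w = -2): V = -x^-4 + x^-3 + x^-1
V(D3) = -x^-4 + x^-3 + x^-1  [8 crossings, <D> = A^-2 + A^6 - A^10, w = -2]
V(D4) = -x^-4 + x^-3 + x^-1  (w -4, c 8, <D> = A^-8 + 1 - A^4)
D5 (bracket A^-2 + A^6 - A^10; 10 crossings at w = -2): V = -x^-4 + x^-3 + x^-1
why: one V(x) for all 5 diagrams — one class (guaranteed)


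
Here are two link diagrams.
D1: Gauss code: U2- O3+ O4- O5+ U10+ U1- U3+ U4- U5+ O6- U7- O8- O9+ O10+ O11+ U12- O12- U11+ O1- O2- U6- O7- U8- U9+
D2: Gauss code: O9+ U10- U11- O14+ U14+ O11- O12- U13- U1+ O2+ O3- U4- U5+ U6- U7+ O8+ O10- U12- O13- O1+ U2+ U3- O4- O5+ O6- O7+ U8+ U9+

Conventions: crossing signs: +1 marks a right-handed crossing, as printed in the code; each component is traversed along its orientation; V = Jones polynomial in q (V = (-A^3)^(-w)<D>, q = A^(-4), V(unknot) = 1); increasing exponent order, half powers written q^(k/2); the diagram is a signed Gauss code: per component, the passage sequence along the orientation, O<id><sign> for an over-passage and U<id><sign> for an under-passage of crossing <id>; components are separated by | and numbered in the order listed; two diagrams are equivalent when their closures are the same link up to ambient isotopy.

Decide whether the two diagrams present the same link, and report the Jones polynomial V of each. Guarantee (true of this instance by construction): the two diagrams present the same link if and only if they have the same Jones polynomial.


same link: no
V(D1) = -q^-4 + q^-3 + q^-1  [12 crossings, <D> = A^-2 + A^6 - A^10, w = -2]
D2 (bracket 1; 14 crossings at w = 0): V = 1
note: 2 values of V(q) split the 2 diagrams


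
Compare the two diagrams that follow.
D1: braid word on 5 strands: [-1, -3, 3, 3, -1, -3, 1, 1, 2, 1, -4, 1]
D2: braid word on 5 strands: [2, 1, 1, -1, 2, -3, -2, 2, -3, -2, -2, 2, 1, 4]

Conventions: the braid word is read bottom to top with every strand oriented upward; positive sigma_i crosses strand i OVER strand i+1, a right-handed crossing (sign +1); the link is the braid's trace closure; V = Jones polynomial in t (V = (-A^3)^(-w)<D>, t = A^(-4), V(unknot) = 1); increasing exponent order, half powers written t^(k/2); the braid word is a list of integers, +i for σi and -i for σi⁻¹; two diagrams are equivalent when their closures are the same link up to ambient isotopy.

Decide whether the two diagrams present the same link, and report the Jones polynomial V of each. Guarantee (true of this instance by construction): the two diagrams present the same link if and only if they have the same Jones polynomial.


equivalent: no
D1 (bracket A^-6 + A^-2 + A^2 + A^6; 12 crossings at w = +2): V = 1 + t + t^2 + t^3
V(D2) = t^-2 + 2 + t^2  [14 crossings, <D> = A^-2 + 2A^6 + A^14, w = +2]
observation: 2 classes among 2 diagrams; unequal V(t) rules out equality
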